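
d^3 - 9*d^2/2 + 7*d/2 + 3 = (d - 3)*(d - 2)*(d + 1/2)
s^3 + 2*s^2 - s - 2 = (s - 1)*(s + 1)*(s + 2)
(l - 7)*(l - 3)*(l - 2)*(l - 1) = l^4 - 13*l^3 + 53*l^2 - 83*l + 42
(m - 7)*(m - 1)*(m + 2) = m^3 - 6*m^2 - 9*m + 14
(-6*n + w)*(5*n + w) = -30*n^2 - n*w + w^2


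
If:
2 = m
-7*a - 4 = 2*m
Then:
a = -8/7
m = 2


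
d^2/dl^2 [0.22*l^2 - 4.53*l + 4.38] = 0.440000000000000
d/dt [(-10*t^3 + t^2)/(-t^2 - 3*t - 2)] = t*(10*t^3 + 60*t^2 + 57*t - 4)/(t^4 + 6*t^3 + 13*t^2 + 12*t + 4)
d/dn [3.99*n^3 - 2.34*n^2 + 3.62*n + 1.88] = 11.97*n^2 - 4.68*n + 3.62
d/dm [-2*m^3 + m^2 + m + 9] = -6*m^2 + 2*m + 1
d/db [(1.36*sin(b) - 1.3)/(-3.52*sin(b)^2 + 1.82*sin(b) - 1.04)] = (4.7872*sin(b)^2 - 9.152*sin(b) + 0.9516)*cos(b)/(12.3904*sin(b)^4 - 12.8128*sin(b)^3 + 10.634*sin(b)^2 - 3.7856*sin(b) + 1.0816)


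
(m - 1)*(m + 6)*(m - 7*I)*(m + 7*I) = m^4 + 5*m^3 + 43*m^2 + 245*m - 294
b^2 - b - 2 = (b - 2)*(b + 1)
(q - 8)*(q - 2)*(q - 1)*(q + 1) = q^4 - 10*q^3 + 15*q^2 + 10*q - 16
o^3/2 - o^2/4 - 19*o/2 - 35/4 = (o/2 + 1/2)*(o - 5)*(o + 7/2)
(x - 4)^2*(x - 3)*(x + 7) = x^4 - 4*x^3 - 37*x^2 + 232*x - 336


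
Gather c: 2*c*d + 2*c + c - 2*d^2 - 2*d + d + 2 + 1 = c*(2*d + 3) - 2*d^2 - d + 3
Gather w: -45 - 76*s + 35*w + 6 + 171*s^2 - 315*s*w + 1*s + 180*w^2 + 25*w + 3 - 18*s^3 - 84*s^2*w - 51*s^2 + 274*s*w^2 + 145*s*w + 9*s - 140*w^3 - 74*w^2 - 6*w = -18*s^3 + 120*s^2 - 66*s - 140*w^3 + w^2*(274*s + 106) + w*(-84*s^2 - 170*s + 54) - 36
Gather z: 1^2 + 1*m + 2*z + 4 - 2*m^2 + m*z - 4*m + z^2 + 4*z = -2*m^2 - 3*m + z^2 + z*(m + 6) + 5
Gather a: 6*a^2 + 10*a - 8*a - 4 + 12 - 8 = 6*a^2 + 2*a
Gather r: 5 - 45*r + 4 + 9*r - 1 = 8 - 36*r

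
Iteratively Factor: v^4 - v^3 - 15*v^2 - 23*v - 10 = (v + 1)*(v^3 - 2*v^2 - 13*v - 10) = (v + 1)*(v + 2)*(v^2 - 4*v - 5) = (v - 5)*(v + 1)*(v + 2)*(v + 1)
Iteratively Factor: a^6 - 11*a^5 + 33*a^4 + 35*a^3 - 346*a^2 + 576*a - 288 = (a + 3)*(a^5 - 14*a^4 + 75*a^3 - 190*a^2 + 224*a - 96) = (a - 2)*(a + 3)*(a^4 - 12*a^3 + 51*a^2 - 88*a + 48) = (a - 4)*(a - 2)*(a + 3)*(a^3 - 8*a^2 + 19*a - 12) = (a - 4)*(a - 3)*(a - 2)*(a + 3)*(a^2 - 5*a + 4) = (a - 4)^2*(a - 3)*(a - 2)*(a + 3)*(a - 1)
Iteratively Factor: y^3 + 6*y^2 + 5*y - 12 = (y + 4)*(y^2 + 2*y - 3) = (y + 3)*(y + 4)*(y - 1)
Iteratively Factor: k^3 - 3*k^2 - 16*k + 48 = (k - 4)*(k^2 + k - 12) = (k - 4)*(k - 3)*(k + 4)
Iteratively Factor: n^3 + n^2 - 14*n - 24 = (n - 4)*(n^2 + 5*n + 6) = (n - 4)*(n + 3)*(n + 2)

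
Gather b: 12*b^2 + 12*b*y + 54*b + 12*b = 12*b^2 + b*(12*y + 66)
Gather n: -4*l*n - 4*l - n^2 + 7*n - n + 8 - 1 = -4*l - n^2 + n*(6 - 4*l) + 7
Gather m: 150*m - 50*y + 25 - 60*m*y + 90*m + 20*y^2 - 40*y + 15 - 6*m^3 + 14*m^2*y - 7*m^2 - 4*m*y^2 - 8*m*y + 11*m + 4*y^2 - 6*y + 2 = -6*m^3 + m^2*(14*y - 7) + m*(-4*y^2 - 68*y + 251) + 24*y^2 - 96*y + 42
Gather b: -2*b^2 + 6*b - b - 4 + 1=-2*b^2 + 5*b - 3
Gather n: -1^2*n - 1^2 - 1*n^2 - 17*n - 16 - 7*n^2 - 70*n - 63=-8*n^2 - 88*n - 80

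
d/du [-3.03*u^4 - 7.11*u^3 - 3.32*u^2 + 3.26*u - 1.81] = -12.12*u^3 - 21.33*u^2 - 6.64*u + 3.26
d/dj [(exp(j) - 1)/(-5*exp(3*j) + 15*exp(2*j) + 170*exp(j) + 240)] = ((1 - exp(j))*(-3*exp(2*j) + 6*exp(j) + 34) - exp(3*j) + 3*exp(2*j) + 34*exp(j) + 48)*exp(j)/(5*(-exp(3*j) + 3*exp(2*j) + 34*exp(j) + 48)^2)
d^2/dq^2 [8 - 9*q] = 0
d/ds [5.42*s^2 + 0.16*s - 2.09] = 10.84*s + 0.16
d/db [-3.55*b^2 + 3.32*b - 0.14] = 3.32 - 7.1*b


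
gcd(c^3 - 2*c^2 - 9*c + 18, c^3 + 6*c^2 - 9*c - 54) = c^2 - 9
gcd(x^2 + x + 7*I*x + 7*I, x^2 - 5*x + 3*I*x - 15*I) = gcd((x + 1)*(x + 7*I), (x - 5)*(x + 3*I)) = 1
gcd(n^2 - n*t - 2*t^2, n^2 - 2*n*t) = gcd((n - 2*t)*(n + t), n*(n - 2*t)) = -n + 2*t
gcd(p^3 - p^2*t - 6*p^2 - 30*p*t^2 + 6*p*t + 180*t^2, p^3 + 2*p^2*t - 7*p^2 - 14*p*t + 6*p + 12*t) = p - 6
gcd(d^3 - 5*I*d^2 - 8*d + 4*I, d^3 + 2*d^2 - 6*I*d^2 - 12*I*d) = 1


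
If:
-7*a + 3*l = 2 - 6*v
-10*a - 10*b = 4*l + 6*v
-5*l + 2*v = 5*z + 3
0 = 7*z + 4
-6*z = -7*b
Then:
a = 2479/15337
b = -24/49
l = 47/313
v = 979/2191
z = -4/7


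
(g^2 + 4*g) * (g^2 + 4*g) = g^4 + 8*g^3 + 16*g^2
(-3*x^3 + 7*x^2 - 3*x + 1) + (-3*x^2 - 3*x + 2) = -3*x^3 + 4*x^2 - 6*x + 3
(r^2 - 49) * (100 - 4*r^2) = -4*r^4 + 296*r^2 - 4900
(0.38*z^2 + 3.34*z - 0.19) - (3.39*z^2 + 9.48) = -3.01*z^2 + 3.34*z - 9.67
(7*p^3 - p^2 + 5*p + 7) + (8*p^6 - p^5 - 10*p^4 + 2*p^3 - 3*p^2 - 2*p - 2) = 8*p^6 - p^5 - 10*p^4 + 9*p^3 - 4*p^2 + 3*p + 5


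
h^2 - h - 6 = (h - 3)*(h + 2)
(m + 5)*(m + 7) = m^2 + 12*m + 35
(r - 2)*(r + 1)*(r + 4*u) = r^3 + 4*r^2*u - r^2 - 4*r*u - 2*r - 8*u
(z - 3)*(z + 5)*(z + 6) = z^3 + 8*z^2 - 3*z - 90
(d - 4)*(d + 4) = d^2 - 16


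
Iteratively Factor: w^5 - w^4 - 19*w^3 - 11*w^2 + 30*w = (w - 1)*(w^4 - 19*w^2 - 30*w) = (w - 1)*(w + 2)*(w^3 - 2*w^2 - 15*w) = (w - 5)*(w - 1)*(w + 2)*(w^2 + 3*w) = w*(w - 5)*(w - 1)*(w + 2)*(w + 3)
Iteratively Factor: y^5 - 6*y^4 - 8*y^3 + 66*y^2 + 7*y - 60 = (y - 1)*(y^4 - 5*y^3 - 13*y^2 + 53*y + 60) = (y - 1)*(y + 1)*(y^3 - 6*y^2 - 7*y + 60) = (y - 4)*(y - 1)*(y + 1)*(y^2 - 2*y - 15) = (y - 4)*(y - 1)*(y + 1)*(y + 3)*(y - 5)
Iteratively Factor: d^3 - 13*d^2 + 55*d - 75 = (d - 5)*(d^2 - 8*d + 15) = (d - 5)^2*(d - 3)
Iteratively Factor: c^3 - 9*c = (c - 3)*(c^2 + 3*c) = (c - 3)*(c + 3)*(c)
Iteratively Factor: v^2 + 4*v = (v + 4)*(v)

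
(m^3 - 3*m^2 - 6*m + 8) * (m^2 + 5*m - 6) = m^5 + 2*m^4 - 27*m^3 - 4*m^2 + 76*m - 48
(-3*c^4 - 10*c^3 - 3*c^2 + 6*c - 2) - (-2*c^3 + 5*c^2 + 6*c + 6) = -3*c^4 - 8*c^3 - 8*c^2 - 8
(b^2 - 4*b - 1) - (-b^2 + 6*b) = 2*b^2 - 10*b - 1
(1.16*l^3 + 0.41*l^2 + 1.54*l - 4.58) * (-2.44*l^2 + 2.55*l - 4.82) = -2.8304*l^5 + 1.9576*l^4 - 8.3033*l^3 + 13.126*l^2 - 19.1018*l + 22.0756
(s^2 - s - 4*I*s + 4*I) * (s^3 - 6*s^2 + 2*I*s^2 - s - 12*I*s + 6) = s^5 - 7*s^4 - 2*I*s^4 + 13*s^3 + 14*I*s^3 - 49*s^2 - 8*I*s^2 + 42*s - 28*I*s + 24*I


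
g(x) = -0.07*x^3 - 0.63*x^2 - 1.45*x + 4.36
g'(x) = -0.21*x^2 - 1.26*x - 1.45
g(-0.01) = 4.37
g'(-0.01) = -1.44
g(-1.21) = 5.32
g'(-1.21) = -0.23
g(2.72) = -5.65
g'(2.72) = -6.43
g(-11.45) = 43.45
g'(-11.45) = -14.55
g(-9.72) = 23.22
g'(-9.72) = -9.04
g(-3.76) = 4.63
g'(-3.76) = 0.32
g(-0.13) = 4.54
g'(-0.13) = -1.29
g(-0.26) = 4.70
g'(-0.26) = -1.14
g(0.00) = 4.36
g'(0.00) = -1.45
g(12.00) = -224.72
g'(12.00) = -46.81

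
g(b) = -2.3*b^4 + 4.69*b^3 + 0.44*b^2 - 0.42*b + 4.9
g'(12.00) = -13861.38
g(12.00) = -39525.26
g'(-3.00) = 371.97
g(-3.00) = -302.81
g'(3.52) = -224.24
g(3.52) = -139.68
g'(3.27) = -168.78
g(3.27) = -90.76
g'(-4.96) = 1463.98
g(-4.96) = -1946.53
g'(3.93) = -338.08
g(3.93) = -253.93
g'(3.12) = -140.13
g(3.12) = -67.63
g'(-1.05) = 24.82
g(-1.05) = -2.40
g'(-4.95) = 1455.82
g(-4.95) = -1931.93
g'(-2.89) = 336.62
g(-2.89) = -263.86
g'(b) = -9.2*b^3 + 14.07*b^2 + 0.88*b - 0.42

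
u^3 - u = u*(u - 1)*(u + 1)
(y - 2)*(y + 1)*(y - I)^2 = y^4 - y^3 - 2*I*y^3 - 3*y^2 + 2*I*y^2 + y + 4*I*y + 2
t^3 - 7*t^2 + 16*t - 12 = (t - 3)*(t - 2)^2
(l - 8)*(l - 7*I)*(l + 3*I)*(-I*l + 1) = -I*l^4 - 3*l^3 + 8*I*l^3 + 24*l^2 - 25*I*l^2 + 21*l + 200*I*l - 168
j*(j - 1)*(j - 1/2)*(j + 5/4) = j^4 - j^3/4 - 11*j^2/8 + 5*j/8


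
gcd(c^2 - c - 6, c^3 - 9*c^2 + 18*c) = c - 3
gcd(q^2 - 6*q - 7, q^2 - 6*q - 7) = q^2 - 6*q - 7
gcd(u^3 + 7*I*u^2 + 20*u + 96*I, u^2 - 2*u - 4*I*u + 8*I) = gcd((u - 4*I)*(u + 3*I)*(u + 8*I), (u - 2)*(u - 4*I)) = u - 4*I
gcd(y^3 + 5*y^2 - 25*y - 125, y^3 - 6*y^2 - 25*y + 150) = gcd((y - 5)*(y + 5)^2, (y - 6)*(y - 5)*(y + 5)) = y^2 - 25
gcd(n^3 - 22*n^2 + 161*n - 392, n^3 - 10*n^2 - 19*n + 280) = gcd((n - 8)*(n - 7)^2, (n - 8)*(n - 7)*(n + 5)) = n^2 - 15*n + 56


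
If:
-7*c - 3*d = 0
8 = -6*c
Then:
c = -4/3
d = 28/9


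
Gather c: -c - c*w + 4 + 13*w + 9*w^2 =c*(-w - 1) + 9*w^2 + 13*w + 4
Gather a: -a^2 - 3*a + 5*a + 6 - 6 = -a^2 + 2*a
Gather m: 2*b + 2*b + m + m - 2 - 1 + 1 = 4*b + 2*m - 2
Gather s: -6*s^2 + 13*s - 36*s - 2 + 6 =-6*s^2 - 23*s + 4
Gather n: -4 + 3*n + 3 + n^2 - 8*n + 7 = n^2 - 5*n + 6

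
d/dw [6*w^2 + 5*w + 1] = 12*w + 5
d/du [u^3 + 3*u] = 3*u^2 + 3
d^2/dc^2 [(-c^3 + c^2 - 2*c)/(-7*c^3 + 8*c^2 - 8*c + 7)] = 2*(7*c^6 + 126*c^5 + 126*c^4 - 383*c^3 + 588*c^2 - 189*c + 63)/(343*c^9 - 1176*c^8 + 2520*c^7 - 4229*c^6 + 5232*c^5 - 5232*c^4 + 4229*c^3 - 2520*c^2 + 1176*c - 343)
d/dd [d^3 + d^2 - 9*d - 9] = 3*d^2 + 2*d - 9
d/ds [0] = 0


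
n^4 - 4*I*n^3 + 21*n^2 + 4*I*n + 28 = (n - 7*I)*(n - I)*(n + 2*I)^2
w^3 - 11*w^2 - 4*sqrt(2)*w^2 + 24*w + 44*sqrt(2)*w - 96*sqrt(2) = (w - 8)*(w - 3)*(w - 4*sqrt(2))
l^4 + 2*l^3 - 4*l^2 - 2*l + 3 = (l - 1)^2*(l + 1)*(l + 3)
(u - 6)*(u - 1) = u^2 - 7*u + 6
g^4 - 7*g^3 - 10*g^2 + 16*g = g*(g - 8)*(g - 1)*(g + 2)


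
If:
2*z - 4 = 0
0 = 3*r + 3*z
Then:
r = -2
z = 2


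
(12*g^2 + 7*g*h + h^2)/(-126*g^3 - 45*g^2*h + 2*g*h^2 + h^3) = (-4*g - h)/(42*g^2 + g*h - h^2)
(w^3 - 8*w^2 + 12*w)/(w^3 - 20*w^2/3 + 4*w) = 3*(w - 2)/(3*w - 2)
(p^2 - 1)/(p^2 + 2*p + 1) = (p - 1)/(p + 1)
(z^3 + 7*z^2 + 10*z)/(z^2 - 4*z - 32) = z*(z^2 + 7*z + 10)/(z^2 - 4*z - 32)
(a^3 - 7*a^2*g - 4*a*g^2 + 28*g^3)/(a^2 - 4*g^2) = a - 7*g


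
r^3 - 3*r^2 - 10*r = r*(r - 5)*(r + 2)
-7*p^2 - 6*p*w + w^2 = (-7*p + w)*(p + w)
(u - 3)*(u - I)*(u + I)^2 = u^4 - 3*u^3 + I*u^3 + u^2 - 3*I*u^2 - 3*u + I*u - 3*I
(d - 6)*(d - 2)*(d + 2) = d^3 - 6*d^2 - 4*d + 24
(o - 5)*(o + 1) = o^2 - 4*o - 5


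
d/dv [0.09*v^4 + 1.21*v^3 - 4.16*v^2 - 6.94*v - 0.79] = 0.36*v^3 + 3.63*v^2 - 8.32*v - 6.94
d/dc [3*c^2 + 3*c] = 6*c + 3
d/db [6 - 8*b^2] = -16*b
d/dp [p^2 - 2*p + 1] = 2*p - 2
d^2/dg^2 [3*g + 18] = 0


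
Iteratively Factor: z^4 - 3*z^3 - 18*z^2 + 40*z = (z - 2)*(z^3 - z^2 - 20*z) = z*(z - 2)*(z^2 - z - 20) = z*(z - 5)*(z - 2)*(z + 4)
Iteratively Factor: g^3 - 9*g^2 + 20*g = (g - 5)*(g^2 - 4*g) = g*(g - 5)*(g - 4)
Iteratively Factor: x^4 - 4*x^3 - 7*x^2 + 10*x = (x)*(x^3 - 4*x^2 - 7*x + 10) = x*(x - 1)*(x^2 - 3*x - 10) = x*(x - 5)*(x - 1)*(x + 2)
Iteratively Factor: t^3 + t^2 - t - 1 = (t + 1)*(t^2 - 1) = (t - 1)*(t + 1)*(t + 1)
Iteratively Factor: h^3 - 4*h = (h)*(h^2 - 4) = h*(h + 2)*(h - 2)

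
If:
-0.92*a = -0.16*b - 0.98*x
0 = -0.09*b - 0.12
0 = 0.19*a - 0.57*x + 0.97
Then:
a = 2.45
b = -1.33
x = 2.52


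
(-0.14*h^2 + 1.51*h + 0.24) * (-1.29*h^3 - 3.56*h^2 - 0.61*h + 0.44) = 0.1806*h^5 - 1.4495*h^4 - 5.5998*h^3 - 1.8371*h^2 + 0.518*h + 0.1056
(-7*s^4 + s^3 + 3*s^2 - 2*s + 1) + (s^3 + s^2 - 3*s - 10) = -7*s^4 + 2*s^3 + 4*s^2 - 5*s - 9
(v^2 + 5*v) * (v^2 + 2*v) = v^4 + 7*v^3 + 10*v^2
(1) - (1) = 0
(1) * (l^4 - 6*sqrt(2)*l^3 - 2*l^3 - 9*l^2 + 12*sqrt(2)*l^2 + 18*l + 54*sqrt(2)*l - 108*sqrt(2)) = l^4 - 6*sqrt(2)*l^3 - 2*l^3 - 9*l^2 + 12*sqrt(2)*l^2 + 18*l + 54*sqrt(2)*l - 108*sqrt(2)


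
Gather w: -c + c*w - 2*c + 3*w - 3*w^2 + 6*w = -3*c - 3*w^2 + w*(c + 9)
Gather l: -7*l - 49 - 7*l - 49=-14*l - 98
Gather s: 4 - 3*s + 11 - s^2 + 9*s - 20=-s^2 + 6*s - 5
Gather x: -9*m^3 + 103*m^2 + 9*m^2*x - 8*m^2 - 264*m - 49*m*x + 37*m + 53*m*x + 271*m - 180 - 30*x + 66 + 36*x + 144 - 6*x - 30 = -9*m^3 + 95*m^2 + 44*m + x*(9*m^2 + 4*m)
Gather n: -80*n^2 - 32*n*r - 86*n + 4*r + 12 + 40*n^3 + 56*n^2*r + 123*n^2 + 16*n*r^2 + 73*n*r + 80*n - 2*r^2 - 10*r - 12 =40*n^3 + n^2*(56*r + 43) + n*(16*r^2 + 41*r - 6) - 2*r^2 - 6*r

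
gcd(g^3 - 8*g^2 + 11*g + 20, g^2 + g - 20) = g - 4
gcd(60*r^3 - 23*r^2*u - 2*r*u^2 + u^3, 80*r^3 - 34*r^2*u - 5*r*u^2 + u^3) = 5*r + u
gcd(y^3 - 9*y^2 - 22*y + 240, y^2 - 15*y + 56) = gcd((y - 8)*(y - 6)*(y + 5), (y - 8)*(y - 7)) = y - 8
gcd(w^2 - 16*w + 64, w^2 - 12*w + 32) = w - 8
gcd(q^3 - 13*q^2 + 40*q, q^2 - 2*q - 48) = q - 8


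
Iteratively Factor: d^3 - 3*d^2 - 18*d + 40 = (d - 5)*(d^2 + 2*d - 8) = (d - 5)*(d + 4)*(d - 2)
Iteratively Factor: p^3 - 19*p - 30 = (p - 5)*(p^2 + 5*p + 6) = (p - 5)*(p + 3)*(p + 2)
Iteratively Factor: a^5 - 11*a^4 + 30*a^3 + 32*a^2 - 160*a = (a)*(a^4 - 11*a^3 + 30*a^2 + 32*a - 160) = a*(a - 4)*(a^3 - 7*a^2 + 2*a + 40) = a*(a - 5)*(a - 4)*(a^2 - 2*a - 8) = a*(a - 5)*(a - 4)^2*(a + 2)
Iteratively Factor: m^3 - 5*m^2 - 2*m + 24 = (m - 3)*(m^2 - 2*m - 8) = (m - 3)*(m + 2)*(m - 4)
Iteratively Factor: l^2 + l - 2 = (l + 2)*(l - 1)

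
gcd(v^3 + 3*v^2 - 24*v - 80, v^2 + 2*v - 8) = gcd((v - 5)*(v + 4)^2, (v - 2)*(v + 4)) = v + 4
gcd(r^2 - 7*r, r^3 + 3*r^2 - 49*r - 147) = r - 7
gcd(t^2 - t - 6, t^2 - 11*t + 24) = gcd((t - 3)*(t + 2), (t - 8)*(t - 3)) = t - 3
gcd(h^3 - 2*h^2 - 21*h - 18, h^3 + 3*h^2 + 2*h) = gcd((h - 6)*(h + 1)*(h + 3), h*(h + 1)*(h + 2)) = h + 1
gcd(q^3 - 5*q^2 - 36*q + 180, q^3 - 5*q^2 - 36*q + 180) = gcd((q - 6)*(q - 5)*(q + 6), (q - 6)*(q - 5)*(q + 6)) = q^3 - 5*q^2 - 36*q + 180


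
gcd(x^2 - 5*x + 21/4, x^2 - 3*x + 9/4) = x - 3/2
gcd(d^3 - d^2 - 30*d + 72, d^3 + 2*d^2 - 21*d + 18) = d^2 + 3*d - 18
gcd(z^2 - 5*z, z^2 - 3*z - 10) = z - 5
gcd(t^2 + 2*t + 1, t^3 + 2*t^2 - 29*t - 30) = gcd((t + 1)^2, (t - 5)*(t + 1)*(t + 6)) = t + 1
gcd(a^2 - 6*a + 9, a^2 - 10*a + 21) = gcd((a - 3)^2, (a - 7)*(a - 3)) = a - 3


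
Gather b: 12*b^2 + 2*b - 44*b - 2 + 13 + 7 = 12*b^2 - 42*b + 18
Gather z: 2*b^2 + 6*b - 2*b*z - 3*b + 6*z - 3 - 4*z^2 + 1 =2*b^2 + 3*b - 4*z^2 + z*(6 - 2*b) - 2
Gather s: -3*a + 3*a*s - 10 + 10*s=-3*a + s*(3*a + 10) - 10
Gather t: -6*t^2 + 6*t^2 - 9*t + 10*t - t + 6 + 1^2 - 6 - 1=0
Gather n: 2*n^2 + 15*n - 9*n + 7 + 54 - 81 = 2*n^2 + 6*n - 20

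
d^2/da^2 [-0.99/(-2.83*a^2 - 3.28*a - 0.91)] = (-15.857622*a^2 - 18.379152*a + 0.99*(5.66*a + 3.28)*(11.32*a + 6.56) - 5.099094)/(2.83*a^2 + 3.28*a + 0.91)^3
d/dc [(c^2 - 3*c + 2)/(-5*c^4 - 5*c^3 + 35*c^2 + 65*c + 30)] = 2*(c^4 - 5*c^3 + 6*c^2 + 14*c - 22)/(5*(c^7 + c^6 - 14*c^5 - 26*c^4 + 37*c^3 + 133*c^2 + 120*c + 36))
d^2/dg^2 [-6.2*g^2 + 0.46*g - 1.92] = -12.4000000000000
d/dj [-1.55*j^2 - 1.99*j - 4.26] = -3.1*j - 1.99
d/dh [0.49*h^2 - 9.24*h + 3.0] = 0.98*h - 9.24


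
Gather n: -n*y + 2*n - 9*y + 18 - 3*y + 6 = n*(2 - y) - 12*y + 24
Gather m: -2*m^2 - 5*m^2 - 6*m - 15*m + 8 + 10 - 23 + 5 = -7*m^2 - 21*m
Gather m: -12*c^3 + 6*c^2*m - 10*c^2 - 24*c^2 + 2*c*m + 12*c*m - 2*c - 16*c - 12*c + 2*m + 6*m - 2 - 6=-12*c^3 - 34*c^2 - 30*c + m*(6*c^2 + 14*c + 8) - 8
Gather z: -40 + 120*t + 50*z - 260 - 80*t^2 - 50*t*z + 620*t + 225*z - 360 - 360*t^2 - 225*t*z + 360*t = -440*t^2 + 1100*t + z*(275 - 275*t) - 660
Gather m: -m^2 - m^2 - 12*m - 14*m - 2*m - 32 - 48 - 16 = -2*m^2 - 28*m - 96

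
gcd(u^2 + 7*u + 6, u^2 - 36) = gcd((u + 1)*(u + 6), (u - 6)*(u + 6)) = u + 6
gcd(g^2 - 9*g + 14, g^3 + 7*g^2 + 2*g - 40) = g - 2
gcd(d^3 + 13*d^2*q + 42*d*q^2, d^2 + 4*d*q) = d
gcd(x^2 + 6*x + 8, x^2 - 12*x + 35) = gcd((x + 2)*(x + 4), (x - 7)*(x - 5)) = 1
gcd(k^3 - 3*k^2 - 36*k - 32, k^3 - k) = k + 1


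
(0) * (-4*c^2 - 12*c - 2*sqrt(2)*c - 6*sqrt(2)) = 0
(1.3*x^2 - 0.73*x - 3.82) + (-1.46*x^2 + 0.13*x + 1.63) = -0.16*x^2 - 0.6*x - 2.19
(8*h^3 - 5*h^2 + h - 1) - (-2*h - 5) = 8*h^3 - 5*h^2 + 3*h + 4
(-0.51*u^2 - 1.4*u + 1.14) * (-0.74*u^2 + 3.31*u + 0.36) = 0.3774*u^4 - 0.6521*u^3 - 5.6612*u^2 + 3.2694*u + 0.4104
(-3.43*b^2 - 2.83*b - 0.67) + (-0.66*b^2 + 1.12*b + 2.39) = -4.09*b^2 - 1.71*b + 1.72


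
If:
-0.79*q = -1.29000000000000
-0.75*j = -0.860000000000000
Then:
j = 1.15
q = 1.63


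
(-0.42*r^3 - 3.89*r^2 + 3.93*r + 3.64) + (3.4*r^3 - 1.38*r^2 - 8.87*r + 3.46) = 2.98*r^3 - 5.27*r^2 - 4.94*r + 7.1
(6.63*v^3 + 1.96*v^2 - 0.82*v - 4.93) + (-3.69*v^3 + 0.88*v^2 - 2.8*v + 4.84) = 2.94*v^3 + 2.84*v^2 - 3.62*v - 0.0899999999999999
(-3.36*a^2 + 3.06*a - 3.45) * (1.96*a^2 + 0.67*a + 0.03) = -6.5856*a^4 + 3.7464*a^3 - 4.8126*a^2 - 2.2197*a - 0.1035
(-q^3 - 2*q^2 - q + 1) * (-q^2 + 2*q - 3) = q^5 + 3*q^2 + 5*q - 3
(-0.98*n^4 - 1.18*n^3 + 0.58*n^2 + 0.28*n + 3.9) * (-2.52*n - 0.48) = 2.4696*n^5 + 3.444*n^4 - 0.8952*n^3 - 0.984*n^2 - 9.9624*n - 1.872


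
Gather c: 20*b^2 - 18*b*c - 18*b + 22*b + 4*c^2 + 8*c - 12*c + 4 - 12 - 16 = 20*b^2 + 4*b + 4*c^2 + c*(-18*b - 4) - 24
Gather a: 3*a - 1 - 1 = 3*a - 2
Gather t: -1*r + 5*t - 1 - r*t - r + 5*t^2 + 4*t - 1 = -2*r + 5*t^2 + t*(9 - r) - 2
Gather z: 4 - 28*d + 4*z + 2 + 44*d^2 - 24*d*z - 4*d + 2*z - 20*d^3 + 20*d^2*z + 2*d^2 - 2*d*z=-20*d^3 + 46*d^2 - 32*d + z*(20*d^2 - 26*d + 6) + 6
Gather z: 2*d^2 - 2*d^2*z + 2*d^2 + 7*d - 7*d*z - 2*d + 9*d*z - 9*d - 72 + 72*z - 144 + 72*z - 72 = 4*d^2 - 4*d + z*(-2*d^2 + 2*d + 144) - 288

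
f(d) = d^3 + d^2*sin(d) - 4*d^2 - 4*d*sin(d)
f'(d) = d^2*cos(d) + 3*d^2 + 2*d*sin(d) - 4*d*cos(d) - 8*d - 4*sin(d)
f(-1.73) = -26.94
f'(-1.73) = 28.61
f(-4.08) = -107.91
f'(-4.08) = 53.29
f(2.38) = -11.84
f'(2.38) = 1.27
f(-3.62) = -87.16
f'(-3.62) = 38.61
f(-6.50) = -458.31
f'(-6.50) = 249.06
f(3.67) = -3.83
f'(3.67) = 10.41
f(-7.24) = -655.69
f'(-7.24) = 277.16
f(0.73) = -3.33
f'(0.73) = -7.71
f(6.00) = 68.65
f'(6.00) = 69.29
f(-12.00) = -2200.98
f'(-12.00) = 675.00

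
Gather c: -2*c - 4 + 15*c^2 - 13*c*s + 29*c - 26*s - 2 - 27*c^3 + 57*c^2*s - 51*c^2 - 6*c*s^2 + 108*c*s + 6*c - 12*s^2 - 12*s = -27*c^3 + c^2*(57*s - 36) + c*(-6*s^2 + 95*s + 33) - 12*s^2 - 38*s - 6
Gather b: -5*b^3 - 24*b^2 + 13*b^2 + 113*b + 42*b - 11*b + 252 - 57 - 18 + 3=-5*b^3 - 11*b^2 + 144*b + 180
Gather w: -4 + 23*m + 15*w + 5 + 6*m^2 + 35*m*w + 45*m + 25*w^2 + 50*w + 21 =6*m^2 + 68*m + 25*w^2 + w*(35*m + 65) + 22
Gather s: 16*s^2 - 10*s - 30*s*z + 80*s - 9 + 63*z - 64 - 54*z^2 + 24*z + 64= 16*s^2 + s*(70 - 30*z) - 54*z^2 + 87*z - 9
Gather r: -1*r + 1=1 - r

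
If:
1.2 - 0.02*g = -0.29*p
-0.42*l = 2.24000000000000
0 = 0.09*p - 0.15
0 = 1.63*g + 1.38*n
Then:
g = 84.17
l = -5.33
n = -99.41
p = 1.67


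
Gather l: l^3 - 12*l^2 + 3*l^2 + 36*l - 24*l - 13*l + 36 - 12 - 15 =l^3 - 9*l^2 - l + 9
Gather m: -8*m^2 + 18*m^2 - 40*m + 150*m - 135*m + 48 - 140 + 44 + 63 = 10*m^2 - 25*m + 15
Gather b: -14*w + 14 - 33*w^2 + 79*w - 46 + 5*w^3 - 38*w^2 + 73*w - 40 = 5*w^3 - 71*w^2 + 138*w - 72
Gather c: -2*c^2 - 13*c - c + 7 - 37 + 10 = -2*c^2 - 14*c - 20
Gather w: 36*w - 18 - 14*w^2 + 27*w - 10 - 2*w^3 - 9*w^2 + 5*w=-2*w^3 - 23*w^2 + 68*w - 28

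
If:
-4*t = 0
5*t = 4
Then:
No Solution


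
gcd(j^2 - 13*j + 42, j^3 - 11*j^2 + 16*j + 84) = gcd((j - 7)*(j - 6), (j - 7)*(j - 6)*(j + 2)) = j^2 - 13*j + 42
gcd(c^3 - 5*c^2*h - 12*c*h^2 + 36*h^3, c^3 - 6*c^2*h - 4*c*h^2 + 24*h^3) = c^2 - 8*c*h + 12*h^2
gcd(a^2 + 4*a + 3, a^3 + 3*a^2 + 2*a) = a + 1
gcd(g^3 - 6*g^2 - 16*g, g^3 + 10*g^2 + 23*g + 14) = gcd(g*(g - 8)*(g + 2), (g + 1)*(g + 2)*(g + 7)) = g + 2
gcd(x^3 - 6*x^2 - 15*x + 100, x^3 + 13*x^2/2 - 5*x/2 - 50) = x + 4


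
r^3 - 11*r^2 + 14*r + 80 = (r - 8)*(r - 5)*(r + 2)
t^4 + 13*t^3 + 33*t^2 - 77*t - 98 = (t - 2)*(t + 1)*(t + 7)^2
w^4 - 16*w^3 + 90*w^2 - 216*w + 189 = (w - 7)*(w - 3)^3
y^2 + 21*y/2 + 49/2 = (y + 7/2)*(y + 7)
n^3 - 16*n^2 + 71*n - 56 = (n - 8)*(n - 7)*(n - 1)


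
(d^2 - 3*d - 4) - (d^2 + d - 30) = 26 - 4*d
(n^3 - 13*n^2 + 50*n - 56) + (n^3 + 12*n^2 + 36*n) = 2*n^3 - n^2 + 86*n - 56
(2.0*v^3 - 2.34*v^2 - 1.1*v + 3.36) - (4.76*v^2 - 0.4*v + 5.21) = 2.0*v^3 - 7.1*v^2 - 0.7*v - 1.85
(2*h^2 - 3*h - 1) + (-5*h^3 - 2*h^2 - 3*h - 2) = -5*h^3 - 6*h - 3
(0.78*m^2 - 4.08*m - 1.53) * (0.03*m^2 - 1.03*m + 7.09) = 0.0234*m^4 - 0.9258*m^3 + 9.6867*m^2 - 27.3513*m - 10.8477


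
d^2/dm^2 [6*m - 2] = 0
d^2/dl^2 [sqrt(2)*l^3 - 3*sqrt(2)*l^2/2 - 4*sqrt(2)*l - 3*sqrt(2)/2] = sqrt(2)*(6*l - 3)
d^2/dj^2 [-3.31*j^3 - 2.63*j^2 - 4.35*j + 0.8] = -19.86*j - 5.26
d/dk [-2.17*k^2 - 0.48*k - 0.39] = -4.34*k - 0.48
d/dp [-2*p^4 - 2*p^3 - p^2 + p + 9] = -8*p^3 - 6*p^2 - 2*p + 1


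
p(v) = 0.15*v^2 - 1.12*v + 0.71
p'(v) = 0.3*v - 1.12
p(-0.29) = 1.05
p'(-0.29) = -1.21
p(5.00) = -1.14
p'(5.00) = 0.38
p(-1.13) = 2.17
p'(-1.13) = -1.46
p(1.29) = -0.49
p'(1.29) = -0.73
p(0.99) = -0.25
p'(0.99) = -0.82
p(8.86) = 2.56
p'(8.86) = 1.54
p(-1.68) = 3.01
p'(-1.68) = -1.62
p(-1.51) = 2.74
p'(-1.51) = -1.57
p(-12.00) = 35.75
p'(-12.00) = -4.72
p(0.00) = 0.71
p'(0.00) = -1.12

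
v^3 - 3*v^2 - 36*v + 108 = (v - 6)*(v - 3)*(v + 6)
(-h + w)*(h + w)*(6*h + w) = -6*h^3 - h^2*w + 6*h*w^2 + w^3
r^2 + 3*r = r*(r + 3)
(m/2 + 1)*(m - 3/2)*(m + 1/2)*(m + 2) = m^4/2 + 3*m^3/2 - 3*m^2/8 - 7*m/2 - 3/2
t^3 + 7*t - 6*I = (t - 2*I)*(t - I)*(t + 3*I)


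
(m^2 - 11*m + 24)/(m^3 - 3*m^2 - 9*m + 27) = (m - 8)/(m^2 - 9)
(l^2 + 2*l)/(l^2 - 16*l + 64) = l*(l + 2)/(l^2 - 16*l + 64)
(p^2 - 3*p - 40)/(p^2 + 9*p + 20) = (p - 8)/(p + 4)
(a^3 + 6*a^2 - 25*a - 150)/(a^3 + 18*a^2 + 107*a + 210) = (a - 5)/(a + 7)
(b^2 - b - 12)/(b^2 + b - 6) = (b - 4)/(b - 2)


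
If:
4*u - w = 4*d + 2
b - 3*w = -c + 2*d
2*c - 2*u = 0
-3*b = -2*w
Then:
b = 2*w/3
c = 1 - 11*w/6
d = 1/2 - 25*w/12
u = 1 - 11*w/6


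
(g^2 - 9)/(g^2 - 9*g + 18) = (g + 3)/(g - 6)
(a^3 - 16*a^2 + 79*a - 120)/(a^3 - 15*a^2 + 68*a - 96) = (a - 5)/(a - 4)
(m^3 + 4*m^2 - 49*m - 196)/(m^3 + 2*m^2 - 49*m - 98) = (m + 4)/(m + 2)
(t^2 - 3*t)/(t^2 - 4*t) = (t - 3)/(t - 4)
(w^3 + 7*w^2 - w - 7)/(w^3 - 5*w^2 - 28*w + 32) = (w^2 + 8*w + 7)/(w^2 - 4*w - 32)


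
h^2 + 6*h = h*(h + 6)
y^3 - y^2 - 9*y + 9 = (y - 3)*(y - 1)*(y + 3)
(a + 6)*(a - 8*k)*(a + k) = a^3 - 7*a^2*k + 6*a^2 - 8*a*k^2 - 42*a*k - 48*k^2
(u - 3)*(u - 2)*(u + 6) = u^3 + u^2 - 24*u + 36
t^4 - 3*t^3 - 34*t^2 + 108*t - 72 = (t - 6)*(t - 2)*(t - 1)*(t + 6)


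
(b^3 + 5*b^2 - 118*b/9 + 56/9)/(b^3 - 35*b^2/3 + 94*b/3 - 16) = (3*b^2 + 17*b - 28)/(3*(b^2 - 11*b + 24))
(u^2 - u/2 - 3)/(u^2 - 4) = (u + 3/2)/(u + 2)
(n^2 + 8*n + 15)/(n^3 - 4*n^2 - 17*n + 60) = (n^2 + 8*n + 15)/(n^3 - 4*n^2 - 17*n + 60)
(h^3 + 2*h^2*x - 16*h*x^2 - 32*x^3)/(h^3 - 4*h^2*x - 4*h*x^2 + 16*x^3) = (-h - 4*x)/(-h + 2*x)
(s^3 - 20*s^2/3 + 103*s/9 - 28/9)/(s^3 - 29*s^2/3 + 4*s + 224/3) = (9*s^2 - 24*s + 7)/(3*(3*s^2 - 17*s - 56))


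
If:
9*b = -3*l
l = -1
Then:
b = 1/3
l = -1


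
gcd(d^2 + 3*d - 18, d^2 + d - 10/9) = 1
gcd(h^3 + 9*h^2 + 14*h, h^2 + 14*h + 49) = h + 7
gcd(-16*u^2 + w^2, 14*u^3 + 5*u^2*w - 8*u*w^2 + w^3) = 1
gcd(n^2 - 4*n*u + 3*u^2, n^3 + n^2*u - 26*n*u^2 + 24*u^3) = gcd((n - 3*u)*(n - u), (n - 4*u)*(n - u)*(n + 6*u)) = -n + u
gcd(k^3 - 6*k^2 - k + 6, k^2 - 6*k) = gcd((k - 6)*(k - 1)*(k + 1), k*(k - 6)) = k - 6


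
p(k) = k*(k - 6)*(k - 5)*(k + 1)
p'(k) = k*(k - 6)*(k - 5) + k*(k - 6)*(k + 1) + k*(k - 5)*(k + 1) + (k - 6)*(k - 5)*(k + 1)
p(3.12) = 69.60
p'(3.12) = -21.99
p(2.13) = 74.05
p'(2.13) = 13.49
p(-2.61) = 275.33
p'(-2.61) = -344.66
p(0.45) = 16.48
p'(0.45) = 41.39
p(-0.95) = -1.96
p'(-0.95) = -36.60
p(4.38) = 23.67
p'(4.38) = -42.98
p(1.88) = 69.60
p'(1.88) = 21.99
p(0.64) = 24.53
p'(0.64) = 43.08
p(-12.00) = 40392.00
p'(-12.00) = -11658.00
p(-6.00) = 3960.00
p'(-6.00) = -2142.00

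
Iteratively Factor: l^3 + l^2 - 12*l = (l + 4)*(l^2 - 3*l) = (l - 3)*(l + 4)*(l)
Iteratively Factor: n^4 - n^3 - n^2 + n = (n - 1)*(n^3 - n) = n*(n - 1)*(n^2 - 1) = n*(n - 1)*(n + 1)*(n - 1)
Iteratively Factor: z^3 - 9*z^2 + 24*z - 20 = (z - 2)*(z^2 - 7*z + 10) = (z - 2)^2*(z - 5)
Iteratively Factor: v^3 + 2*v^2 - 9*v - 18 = (v + 2)*(v^2 - 9) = (v - 3)*(v + 2)*(v + 3)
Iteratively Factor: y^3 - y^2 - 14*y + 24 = (y - 3)*(y^2 + 2*y - 8) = (y - 3)*(y + 4)*(y - 2)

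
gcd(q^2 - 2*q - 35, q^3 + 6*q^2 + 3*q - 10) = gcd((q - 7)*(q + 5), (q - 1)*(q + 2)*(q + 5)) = q + 5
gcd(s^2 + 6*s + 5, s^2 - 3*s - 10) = 1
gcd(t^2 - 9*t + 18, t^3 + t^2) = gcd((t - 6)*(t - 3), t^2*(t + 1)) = 1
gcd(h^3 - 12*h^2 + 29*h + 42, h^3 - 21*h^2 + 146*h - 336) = h^2 - 13*h + 42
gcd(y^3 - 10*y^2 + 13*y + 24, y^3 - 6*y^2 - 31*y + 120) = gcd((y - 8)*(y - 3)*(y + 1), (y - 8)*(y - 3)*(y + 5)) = y^2 - 11*y + 24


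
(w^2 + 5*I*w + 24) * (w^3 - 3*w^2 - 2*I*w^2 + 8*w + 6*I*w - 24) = w^5 - 3*w^4 + 3*I*w^4 + 42*w^3 - 9*I*w^3 - 126*w^2 - 8*I*w^2 + 192*w + 24*I*w - 576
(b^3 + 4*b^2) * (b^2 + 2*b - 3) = b^5 + 6*b^4 + 5*b^3 - 12*b^2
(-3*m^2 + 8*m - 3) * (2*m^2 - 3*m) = -6*m^4 + 25*m^3 - 30*m^2 + 9*m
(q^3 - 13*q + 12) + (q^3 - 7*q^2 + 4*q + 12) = 2*q^3 - 7*q^2 - 9*q + 24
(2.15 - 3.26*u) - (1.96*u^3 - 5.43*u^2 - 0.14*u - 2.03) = -1.96*u^3 + 5.43*u^2 - 3.12*u + 4.18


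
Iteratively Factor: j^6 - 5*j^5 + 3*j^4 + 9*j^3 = (j)*(j^5 - 5*j^4 + 3*j^3 + 9*j^2) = j^2*(j^4 - 5*j^3 + 3*j^2 + 9*j) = j^2*(j - 3)*(j^3 - 2*j^2 - 3*j) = j^2*(j - 3)*(j + 1)*(j^2 - 3*j) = j^2*(j - 3)^2*(j + 1)*(j)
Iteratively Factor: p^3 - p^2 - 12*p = (p)*(p^2 - p - 12) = p*(p + 3)*(p - 4)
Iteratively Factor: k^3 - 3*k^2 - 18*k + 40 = (k - 2)*(k^2 - k - 20) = (k - 2)*(k + 4)*(k - 5)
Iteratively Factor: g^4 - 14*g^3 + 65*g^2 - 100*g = (g - 4)*(g^3 - 10*g^2 + 25*g) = (g - 5)*(g - 4)*(g^2 - 5*g) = g*(g - 5)*(g - 4)*(g - 5)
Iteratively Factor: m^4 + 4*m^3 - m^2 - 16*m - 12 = (m + 1)*(m^3 + 3*m^2 - 4*m - 12) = (m + 1)*(m + 2)*(m^2 + m - 6) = (m + 1)*(m + 2)*(m + 3)*(m - 2)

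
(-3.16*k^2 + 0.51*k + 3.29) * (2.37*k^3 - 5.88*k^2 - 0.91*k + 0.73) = -7.4892*k^5 + 19.7895*k^4 + 7.6741*k^3 - 22.1161*k^2 - 2.6216*k + 2.4017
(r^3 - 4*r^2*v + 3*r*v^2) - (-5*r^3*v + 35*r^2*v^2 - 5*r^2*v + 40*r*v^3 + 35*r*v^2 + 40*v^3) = 5*r^3*v + r^3 - 35*r^2*v^2 + r^2*v - 40*r*v^3 - 32*r*v^2 - 40*v^3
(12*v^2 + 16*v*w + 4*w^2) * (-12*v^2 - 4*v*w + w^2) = -144*v^4 - 240*v^3*w - 100*v^2*w^2 + 4*w^4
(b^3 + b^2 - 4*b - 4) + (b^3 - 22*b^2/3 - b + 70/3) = 2*b^3 - 19*b^2/3 - 5*b + 58/3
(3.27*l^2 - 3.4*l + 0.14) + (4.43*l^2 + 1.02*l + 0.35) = 7.7*l^2 - 2.38*l + 0.49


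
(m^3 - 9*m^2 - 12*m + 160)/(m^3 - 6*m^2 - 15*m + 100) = (m - 8)/(m - 5)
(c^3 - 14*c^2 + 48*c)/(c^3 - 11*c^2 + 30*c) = (c - 8)/(c - 5)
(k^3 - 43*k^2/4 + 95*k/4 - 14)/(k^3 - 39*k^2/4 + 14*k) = (k - 1)/k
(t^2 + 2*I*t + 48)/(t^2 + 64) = (t - 6*I)/(t - 8*I)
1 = 1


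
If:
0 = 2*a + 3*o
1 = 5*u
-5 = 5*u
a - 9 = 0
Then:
No Solution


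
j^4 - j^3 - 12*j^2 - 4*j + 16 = (j - 4)*(j - 1)*(j + 2)^2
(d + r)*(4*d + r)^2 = 16*d^3 + 24*d^2*r + 9*d*r^2 + r^3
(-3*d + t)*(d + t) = -3*d^2 - 2*d*t + t^2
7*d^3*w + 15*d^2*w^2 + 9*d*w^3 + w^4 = w*(d + w)^2*(7*d + w)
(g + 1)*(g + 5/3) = g^2 + 8*g/3 + 5/3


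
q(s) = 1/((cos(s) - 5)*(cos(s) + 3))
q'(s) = sin(s)/((cos(s) - 5)*(cos(s) + 3)^2) + sin(s)/((cos(s) - 5)^2*(cos(s) + 3))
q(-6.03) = -0.06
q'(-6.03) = -0.00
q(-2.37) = -0.08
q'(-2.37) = 0.01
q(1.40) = -0.07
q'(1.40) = -0.01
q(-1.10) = -0.06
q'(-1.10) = 0.00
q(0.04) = -0.06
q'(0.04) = -0.00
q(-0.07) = -0.06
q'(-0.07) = 0.00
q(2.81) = -0.08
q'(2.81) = -0.01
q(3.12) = -0.08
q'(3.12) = -0.00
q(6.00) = -0.06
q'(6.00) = 0.00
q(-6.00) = -0.06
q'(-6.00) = 0.00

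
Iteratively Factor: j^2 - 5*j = (j)*(j - 5)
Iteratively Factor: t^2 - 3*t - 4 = (t + 1)*(t - 4)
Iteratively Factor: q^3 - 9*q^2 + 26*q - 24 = (q - 2)*(q^2 - 7*q + 12) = (q - 3)*(q - 2)*(q - 4)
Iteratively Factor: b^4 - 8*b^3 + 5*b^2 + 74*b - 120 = (b + 3)*(b^3 - 11*b^2 + 38*b - 40) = (b - 5)*(b + 3)*(b^2 - 6*b + 8) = (b - 5)*(b - 4)*(b + 3)*(b - 2)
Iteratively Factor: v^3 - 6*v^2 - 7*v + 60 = (v - 5)*(v^2 - v - 12) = (v - 5)*(v - 4)*(v + 3)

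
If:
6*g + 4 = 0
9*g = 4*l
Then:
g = -2/3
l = -3/2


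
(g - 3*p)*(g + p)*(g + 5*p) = g^3 + 3*g^2*p - 13*g*p^2 - 15*p^3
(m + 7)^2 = m^2 + 14*m + 49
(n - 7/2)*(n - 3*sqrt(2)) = n^2 - 3*sqrt(2)*n - 7*n/2 + 21*sqrt(2)/2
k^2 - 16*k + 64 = (k - 8)^2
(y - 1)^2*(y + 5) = y^3 + 3*y^2 - 9*y + 5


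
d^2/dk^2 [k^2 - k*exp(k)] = -k*exp(k) - 2*exp(k) + 2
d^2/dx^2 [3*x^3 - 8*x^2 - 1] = 18*x - 16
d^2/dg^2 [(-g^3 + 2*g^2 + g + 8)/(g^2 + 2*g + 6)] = 2*(-g^3 - 48*g^2 - 78*g + 44)/(g^6 + 6*g^5 + 30*g^4 + 80*g^3 + 180*g^2 + 216*g + 216)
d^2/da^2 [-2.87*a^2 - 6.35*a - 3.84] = -5.74000000000000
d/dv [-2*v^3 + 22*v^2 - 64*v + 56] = -6*v^2 + 44*v - 64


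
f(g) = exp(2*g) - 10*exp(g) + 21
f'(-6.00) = -0.02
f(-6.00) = 20.98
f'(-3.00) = -0.49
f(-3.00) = 20.50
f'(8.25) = 29263162.60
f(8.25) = 14612464.17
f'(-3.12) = -0.44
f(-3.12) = 20.56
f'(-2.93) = -0.53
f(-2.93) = 20.47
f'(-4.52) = -0.11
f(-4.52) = 20.89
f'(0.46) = -10.82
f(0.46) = 7.67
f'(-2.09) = -1.21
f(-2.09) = 19.78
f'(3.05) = 680.56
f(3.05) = 255.70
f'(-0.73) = -4.35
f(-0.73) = 16.41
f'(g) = 2*exp(2*g) - 10*exp(g)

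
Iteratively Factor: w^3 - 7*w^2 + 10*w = (w - 5)*(w^2 - 2*w) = w*(w - 5)*(w - 2)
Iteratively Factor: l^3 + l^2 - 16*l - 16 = (l + 1)*(l^2 - 16) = (l - 4)*(l + 1)*(l + 4)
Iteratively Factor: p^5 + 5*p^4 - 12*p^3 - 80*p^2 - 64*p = (p - 4)*(p^4 + 9*p^3 + 24*p^2 + 16*p) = p*(p - 4)*(p^3 + 9*p^2 + 24*p + 16) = p*(p - 4)*(p + 4)*(p^2 + 5*p + 4) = p*(p - 4)*(p + 1)*(p + 4)*(p + 4)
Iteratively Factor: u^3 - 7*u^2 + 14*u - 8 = (u - 2)*(u^2 - 5*u + 4) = (u - 2)*(u - 1)*(u - 4)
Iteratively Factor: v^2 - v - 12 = (v - 4)*(v + 3)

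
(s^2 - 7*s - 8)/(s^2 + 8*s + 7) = (s - 8)/(s + 7)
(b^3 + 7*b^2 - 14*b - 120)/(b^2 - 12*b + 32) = (b^2 + 11*b + 30)/(b - 8)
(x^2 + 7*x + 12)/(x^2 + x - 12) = (x + 3)/(x - 3)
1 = 1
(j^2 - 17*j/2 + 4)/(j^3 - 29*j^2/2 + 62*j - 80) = (2*j - 1)/(2*j^2 - 13*j + 20)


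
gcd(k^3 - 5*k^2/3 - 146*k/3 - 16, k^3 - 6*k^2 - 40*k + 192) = k^2 - 2*k - 48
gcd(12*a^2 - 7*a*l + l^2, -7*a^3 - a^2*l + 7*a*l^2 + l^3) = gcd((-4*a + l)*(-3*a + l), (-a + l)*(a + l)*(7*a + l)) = 1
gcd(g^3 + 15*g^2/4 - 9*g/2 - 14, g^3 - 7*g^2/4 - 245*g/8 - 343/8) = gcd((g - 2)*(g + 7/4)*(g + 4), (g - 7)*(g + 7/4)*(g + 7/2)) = g + 7/4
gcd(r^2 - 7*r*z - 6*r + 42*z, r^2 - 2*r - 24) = r - 6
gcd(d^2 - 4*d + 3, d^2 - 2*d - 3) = d - 3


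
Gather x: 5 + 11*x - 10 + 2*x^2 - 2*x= 2*x^2 + 9*x - 5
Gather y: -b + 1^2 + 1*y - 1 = -b + y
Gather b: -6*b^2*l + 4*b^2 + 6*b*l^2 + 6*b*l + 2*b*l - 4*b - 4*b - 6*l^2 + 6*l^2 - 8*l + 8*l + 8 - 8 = b^2*(4 - 6*l) + b*(6*l^2 + 8*l - 8)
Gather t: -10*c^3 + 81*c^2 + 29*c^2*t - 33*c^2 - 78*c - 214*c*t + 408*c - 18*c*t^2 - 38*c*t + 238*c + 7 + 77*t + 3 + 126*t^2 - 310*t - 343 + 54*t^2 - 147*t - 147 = -10*c^3 + 48*c^2 + 568*c + t^2*(180 - 18*c) + t*(29*c^2 - 252*c - 380) - 480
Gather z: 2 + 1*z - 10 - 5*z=-4*z - 8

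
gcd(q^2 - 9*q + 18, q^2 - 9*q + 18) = q^2 - 9*q + 18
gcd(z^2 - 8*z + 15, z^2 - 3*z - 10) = z - 5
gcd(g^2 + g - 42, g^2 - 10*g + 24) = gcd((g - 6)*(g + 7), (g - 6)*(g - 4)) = g - 6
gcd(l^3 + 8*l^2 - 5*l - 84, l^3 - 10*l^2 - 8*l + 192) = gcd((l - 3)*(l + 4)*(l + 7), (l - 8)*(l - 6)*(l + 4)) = l + 4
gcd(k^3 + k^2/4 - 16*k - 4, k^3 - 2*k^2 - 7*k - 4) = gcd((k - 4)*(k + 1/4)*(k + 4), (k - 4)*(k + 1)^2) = k - 4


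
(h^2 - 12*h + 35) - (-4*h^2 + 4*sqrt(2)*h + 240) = 5*h^2 - 12*h - 4*sqrt(2)*h - 205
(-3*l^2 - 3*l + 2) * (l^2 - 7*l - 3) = -3*l^4 + 18*l^3 + 32*l^2 - 5*l - 6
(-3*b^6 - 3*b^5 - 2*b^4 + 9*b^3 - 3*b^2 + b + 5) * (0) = 0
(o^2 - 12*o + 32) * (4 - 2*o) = -2*o^3 + 28*o^2 - 112*o + 128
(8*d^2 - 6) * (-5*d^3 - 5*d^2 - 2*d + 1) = -40*d^5 - 40*d^4 + 14*d^3 + 38*d^2 + 12*d - 6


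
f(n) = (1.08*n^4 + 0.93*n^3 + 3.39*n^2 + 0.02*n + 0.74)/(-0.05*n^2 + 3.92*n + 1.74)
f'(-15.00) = 144.99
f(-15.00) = -765.62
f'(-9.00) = 56.59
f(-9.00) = -177.79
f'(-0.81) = -1.37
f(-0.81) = -1.99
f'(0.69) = 1.11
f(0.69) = 0.66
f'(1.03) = 1.80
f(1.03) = 1.15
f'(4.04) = 16.28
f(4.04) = 24.17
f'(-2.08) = 3.61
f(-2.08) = -4.10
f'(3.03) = 9.53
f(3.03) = 11.31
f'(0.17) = -0.04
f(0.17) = 0.35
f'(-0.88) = -0.56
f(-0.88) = -1.92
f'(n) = (0.1*n - 3.92)*(1.08*n^4 + 0.93*n^3 + 3.39*n^2 + 0.02*n + 0.74)/(-0.05*n^2 + 3.92*n + 1.74)^2 + (4.32*n^3 + 2.79*n^2 + 6.78*n + 0.02)/(-0.05*n^2 + 3.92*n + 1.74)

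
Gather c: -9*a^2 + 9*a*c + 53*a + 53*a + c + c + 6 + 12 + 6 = -9*a^2 + 106*a + c*(9*a + 2) + 24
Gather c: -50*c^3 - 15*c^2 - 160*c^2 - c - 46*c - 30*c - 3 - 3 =-50*c^3 - 175*c^2 - 77*c - 6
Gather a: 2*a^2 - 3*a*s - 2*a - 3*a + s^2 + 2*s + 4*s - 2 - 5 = 2*a^2 + a*(-3*s - 5) + s^2 + 6*s - 7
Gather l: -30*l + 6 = 6 - 30*l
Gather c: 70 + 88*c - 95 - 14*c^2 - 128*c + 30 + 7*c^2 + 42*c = -7*c^2 + 2*c + 5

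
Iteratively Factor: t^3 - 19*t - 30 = (t + 3)*(t^2 - 3*t - 10) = (t + 2)*(t + 3)*(t - 5)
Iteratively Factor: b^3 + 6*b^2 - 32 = (b + 4)*(b^2 + 2*b - 8) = (b + 4)^2*(b - 2)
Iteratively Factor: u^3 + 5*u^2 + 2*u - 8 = (u - 1)*(u^2 + 6*u + 8) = (u - 1)*(u + 2)*(u + 4)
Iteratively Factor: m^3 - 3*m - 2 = (m - 2)*(m^2 + 2*m + 1) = (m - 2)*(m + 1)*(m + 1)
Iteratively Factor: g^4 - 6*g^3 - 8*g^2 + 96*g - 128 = (g - 4)*(g^3 - 2*g^2 - 16*g + 32) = (g - 4)^2*(g^2 + 2*g - 8) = (g - 4)^2*(g - 2)*(g + 4)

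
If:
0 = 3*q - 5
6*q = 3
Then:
No Solution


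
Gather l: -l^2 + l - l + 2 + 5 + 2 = 9 - l^2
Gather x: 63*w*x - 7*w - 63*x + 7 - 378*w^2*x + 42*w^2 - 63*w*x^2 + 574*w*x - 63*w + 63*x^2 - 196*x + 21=42*w^2 - 70*w + x^2*(63 - 63*w) + x*(-378*w^2 + 637*w - 259) + 28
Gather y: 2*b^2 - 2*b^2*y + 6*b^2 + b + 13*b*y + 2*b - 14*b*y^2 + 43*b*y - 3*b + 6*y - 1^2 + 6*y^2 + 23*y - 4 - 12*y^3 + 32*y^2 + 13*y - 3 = 8*b^2 - 12*y^3 + y^2*(38 - 14*b) + y*(-2*b^2 + 56*b + 42) - 8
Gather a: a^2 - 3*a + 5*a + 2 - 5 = a^2 + 2*a - 3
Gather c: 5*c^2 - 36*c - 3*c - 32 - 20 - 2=5*c^2 - 39*c - 54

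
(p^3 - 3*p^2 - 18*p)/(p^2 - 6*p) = p + 3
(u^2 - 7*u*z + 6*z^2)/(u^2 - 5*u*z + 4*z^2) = (-u + 6*z)/(-u + 4*z)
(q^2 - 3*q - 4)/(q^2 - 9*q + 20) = (q + 1)/(q - 5)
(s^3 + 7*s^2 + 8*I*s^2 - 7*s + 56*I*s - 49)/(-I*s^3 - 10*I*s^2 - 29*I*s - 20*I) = (I*s^3 + s^2*(-8 + 7*I) - 7*s*(8 + I) - 49*I)/(s^3 + 10*s^2 + 29*s + 20)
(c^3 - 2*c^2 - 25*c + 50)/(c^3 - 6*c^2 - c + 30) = (c^2 + 3*c - 10)/(c^2 - c - 6)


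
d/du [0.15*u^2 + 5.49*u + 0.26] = 0.3*u + 5.49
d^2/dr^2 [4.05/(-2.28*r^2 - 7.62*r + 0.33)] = (42.10704*r^2 + 140.72616*r - 4.05*(4.56*r + 7.62)*(9.12*r + 15.24) - 6.09444)/(2.28*r^2 + 7.62*r - 0.33)^3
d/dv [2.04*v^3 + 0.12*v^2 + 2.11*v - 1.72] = 6.12*v^2 + 0.24*v + 2.11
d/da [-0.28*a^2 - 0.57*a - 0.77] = -0.56*a - 0.57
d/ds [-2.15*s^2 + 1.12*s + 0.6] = 1.12 - 4.3*s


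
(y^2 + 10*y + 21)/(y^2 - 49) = (y + 3)/(y - 7)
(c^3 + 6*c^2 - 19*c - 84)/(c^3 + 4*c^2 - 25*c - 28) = (c + 3)/(c + 1)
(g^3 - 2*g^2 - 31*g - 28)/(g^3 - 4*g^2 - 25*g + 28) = (g + 1)/(g - 1)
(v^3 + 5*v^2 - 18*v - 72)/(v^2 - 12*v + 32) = (v^2 + 9*v + 18)/(v - 8)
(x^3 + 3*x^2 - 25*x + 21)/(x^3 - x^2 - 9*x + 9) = (x + 7)/(x + 3)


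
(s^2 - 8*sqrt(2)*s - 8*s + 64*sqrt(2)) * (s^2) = s^4 - 8*sqrt(2)*s^3 - 8*s^3 + 64*sqrt(2)*s^2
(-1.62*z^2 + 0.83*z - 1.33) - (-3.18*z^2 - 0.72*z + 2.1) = 1.56*z^2 + 1.55*z - 3.43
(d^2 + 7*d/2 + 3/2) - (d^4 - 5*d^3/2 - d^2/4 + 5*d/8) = -d^4 + 5*d^3/2 + 5*d^2/4 + 23*d/8 + 3/2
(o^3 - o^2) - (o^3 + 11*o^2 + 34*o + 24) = -12*o^2 - 34*o - 24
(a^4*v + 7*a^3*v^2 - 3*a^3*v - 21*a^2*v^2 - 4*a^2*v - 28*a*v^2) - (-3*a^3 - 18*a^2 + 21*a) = a^4*v + 7*a^3*v^2 - 3*a^3*v + 3*a^3 - 21*a^2*v^2 - 4*a^2*v + 18*a^2 - 28*a*v^2 - 21*a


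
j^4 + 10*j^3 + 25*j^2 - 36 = (j - 1)*(j + 2)*(j + 3)*(j + 6)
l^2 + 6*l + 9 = (l + 3)^2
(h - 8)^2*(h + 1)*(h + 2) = h^4 - 13*h^3 + 18*h^2 + 160*h + 128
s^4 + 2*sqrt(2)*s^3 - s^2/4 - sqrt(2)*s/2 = s*(s - 1/2)*(s + 1/2)*(s + 2*sqrt(2))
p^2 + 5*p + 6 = (p + 2)*(p + 3)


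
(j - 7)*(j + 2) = j^2 - 5*j - 14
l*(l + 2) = l^2 + 2*l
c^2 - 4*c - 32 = (c - 8)*(c + 4)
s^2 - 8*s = s*(s - 8)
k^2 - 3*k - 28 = (k - 7)*(k + 4)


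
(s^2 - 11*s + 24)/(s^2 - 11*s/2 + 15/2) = 2*(s - 8)/(2*s - 5)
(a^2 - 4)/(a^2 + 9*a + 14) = (a - 2)/(a + 7)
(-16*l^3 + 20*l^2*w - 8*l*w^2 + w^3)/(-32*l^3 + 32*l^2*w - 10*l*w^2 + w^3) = (-2*l + w)/(-4*l + w)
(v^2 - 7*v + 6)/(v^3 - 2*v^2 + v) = (v - 6)/(v*(v - 1))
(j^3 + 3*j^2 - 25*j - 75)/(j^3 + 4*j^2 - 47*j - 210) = (j^2 - 2*j - 15)/(j^2 - j - 42)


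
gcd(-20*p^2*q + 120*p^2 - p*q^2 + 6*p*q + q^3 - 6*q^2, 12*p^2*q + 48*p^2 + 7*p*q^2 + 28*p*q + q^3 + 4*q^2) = 4*p + q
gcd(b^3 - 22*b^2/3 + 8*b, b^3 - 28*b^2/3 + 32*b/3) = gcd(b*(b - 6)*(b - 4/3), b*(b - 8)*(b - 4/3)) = b^2 - 4*b/3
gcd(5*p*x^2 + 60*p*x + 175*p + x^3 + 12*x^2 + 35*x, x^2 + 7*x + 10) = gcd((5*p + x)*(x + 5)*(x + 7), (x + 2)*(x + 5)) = x + 5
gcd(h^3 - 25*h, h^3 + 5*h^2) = h^2 + 5*h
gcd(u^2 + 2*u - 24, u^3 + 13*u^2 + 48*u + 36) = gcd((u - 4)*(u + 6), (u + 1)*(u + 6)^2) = u + 6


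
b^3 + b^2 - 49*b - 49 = (b - 7)*(b + 1)*(b + 7)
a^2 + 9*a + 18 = (a + 3)*(a + 6)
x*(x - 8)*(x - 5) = x^3 - 13*x^2 + 40*x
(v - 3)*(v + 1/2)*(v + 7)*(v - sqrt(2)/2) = v^4 - sqrt(2)*v^3/2 + 9*v^3/2 - 19*v^2 - 9*sqrt(2)*v^2/4 - 21*v/2 + 19*sqrt(2)*v/2 + 21*sqrt(2)/4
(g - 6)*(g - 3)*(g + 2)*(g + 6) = g^4 - g^3 - 42*g^2 + 36*g + 216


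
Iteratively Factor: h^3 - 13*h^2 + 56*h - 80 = (h - 5)*(h^2 - 8*h + 16) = (h - 5)*(h - 4)*(h - 4)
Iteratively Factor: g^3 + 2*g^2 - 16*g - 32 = (g + 2)*(g^2 - 16) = (g - 4)*(g + 2)*(g + 4)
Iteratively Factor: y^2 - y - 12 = (y + 3)*(y - 4)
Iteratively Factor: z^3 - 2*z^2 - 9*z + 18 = (z - 2)*(z^2 - 9) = (z - 3)*(z - 2)*(z + 3)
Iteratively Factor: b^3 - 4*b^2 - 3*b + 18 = (b + 2)*(b^2 - 6*b + 9) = (b - 3)*(b + 2)*(b - 3)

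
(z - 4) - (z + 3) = -7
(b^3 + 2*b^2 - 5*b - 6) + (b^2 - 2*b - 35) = b^3 + 3*b^2 - 7*b - 41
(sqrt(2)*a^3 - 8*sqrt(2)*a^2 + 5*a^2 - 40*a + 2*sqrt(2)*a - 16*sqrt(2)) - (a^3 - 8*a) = -a^3 + sqrt(2)*a^3 - 8*sqrt(2)*a^2 + 5*a^2 - 32*a + 2*sqrt(2)*a - 16*sqrt(2)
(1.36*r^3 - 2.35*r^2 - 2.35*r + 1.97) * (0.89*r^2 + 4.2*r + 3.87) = 1.2104*r^5 + 3.6205*r^4 - 6.6983*r^3 - 17.2112*r^2 - 0.820499999999999*r + 7.6239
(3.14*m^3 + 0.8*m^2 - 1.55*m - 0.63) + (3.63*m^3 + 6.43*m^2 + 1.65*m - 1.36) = 6.77*m^3 + 7.23*m^2 + 0.0999999999999999*m - 1.99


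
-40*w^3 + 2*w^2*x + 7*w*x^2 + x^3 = (-2*w + x)*(4*w + x)*(5*w + x)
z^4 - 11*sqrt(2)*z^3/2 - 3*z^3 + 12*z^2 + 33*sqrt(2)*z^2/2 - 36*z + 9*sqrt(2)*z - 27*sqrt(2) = (z - 3)*(z - 3*sqrt(2))^2*(z + sqrt(2)/2)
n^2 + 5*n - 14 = (n - 2)*(n + 7)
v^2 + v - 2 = (v - 1)*(v + 2)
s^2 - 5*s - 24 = (s - 8)*(s + 3)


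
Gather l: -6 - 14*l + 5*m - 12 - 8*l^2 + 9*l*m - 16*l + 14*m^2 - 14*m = -8*l^2 + l*(9*m - 30) + 14*m^2 - 9*m - 18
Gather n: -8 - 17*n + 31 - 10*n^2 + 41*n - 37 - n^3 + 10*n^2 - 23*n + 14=-n^3 + n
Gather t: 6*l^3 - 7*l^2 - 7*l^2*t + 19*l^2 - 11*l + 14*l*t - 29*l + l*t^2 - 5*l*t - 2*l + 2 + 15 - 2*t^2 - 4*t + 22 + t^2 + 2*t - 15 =6*l^3 + 12*l^2 - 42*l + t^2*(l - 1) + t*(-7*l^2 + 9*l - 2) + 24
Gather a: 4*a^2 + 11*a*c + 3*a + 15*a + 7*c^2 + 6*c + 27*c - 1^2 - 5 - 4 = 4*a^2 + a*(11*c + 18) + 7*c^2 + 33*c - 10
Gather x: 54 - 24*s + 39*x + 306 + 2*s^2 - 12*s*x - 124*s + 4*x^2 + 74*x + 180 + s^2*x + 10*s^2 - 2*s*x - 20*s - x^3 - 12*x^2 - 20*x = 12*s^2 - 168*s - x^3 - 8*x^2 + x*(s^2 - 14*s + 93) + 540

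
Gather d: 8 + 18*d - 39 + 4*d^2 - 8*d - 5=4*d^2 + 10*d - 36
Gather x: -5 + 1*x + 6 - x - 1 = 0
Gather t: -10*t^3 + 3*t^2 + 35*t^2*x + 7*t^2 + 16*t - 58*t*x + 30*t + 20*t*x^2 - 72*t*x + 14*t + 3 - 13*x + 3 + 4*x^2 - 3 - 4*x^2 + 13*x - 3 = -10*t^3 + t^2*(35*x + 10) + t*(20*x^2 - 130*x + 60)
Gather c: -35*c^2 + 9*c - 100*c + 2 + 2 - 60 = -35*c^2 - 91*c - 56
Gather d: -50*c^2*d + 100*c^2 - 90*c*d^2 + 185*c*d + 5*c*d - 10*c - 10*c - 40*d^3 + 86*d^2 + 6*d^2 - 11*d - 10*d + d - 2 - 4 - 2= 100*c^2 - 20*c - 40*d^3 + d^2*(92 - 90*c) + d*(-50*c^2 + 190*c - 20) - 8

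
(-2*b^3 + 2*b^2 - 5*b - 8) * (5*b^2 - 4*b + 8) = -10*b^5 + 18*b^4 - 49*b^3 - 4*b^2 - 8*b - 64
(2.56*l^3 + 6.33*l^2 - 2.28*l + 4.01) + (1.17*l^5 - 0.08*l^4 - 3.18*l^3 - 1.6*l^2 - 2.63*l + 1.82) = 1.17*l^5 - 0.08*l^4 - 0.62*l^3 + 4.73*l^2 - 4.91*l + 5.83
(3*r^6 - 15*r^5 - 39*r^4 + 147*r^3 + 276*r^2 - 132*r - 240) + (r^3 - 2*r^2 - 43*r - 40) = 3*r^6 - 15*r^5 - 39*r^4 + 148*r^3 + 274*r^2 - 175*r - 280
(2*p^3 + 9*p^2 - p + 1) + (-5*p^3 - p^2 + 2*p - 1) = -3*p^3 + 8*p^2 + p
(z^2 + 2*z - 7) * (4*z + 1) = 4*z^3 + 9*z^2 - 26*z - 7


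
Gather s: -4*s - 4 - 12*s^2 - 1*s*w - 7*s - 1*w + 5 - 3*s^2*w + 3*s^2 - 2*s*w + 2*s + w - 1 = s^2*(-3*w - 9) + s*(-3*w - 9)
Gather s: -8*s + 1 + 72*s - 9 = 64*s - 8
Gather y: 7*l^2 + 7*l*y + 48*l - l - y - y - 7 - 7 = 7*l^2 + 47*l + y*(7*l - 2) - 14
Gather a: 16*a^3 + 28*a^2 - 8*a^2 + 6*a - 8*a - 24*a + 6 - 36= 16*a^3 + 20*a^2 - 26*a - 30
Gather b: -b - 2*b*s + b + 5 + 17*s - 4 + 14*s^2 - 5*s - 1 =-2*b*s + 14*s^2 + 12*s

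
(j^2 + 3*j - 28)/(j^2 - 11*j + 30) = (j^2 + 3*j - 28)/(j^2 - 11*j + 30)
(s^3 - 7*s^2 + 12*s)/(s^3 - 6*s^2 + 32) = s*(s - 3)/(s^2 - 2*s - 8)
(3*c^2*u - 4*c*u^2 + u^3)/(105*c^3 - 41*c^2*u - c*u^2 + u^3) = u*(-c + u)/(-35*c^2 + 2*c*u + u^2)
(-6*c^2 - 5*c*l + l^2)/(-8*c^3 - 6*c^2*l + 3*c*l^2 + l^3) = (6*c - l)/(8*c^2 - 2*c*l - l^2)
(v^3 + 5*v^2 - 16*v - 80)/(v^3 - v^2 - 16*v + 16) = (v + 5)/(v - 1)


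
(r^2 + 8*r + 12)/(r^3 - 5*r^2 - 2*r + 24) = (r + 6)/(r^2 - 7*r + 12)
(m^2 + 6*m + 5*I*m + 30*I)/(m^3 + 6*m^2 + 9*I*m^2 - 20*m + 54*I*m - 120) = 1/(m + 4*I)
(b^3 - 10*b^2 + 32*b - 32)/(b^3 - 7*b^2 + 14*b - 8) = (b - 4)/(b - 1)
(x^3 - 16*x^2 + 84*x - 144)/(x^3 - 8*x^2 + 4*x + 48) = (x - 6)/(x + 2)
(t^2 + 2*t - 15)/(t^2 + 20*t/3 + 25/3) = 3*(t - 3)/(3*t + 5)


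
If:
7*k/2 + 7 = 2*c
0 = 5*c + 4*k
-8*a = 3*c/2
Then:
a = -7/34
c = 56/51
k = -70/51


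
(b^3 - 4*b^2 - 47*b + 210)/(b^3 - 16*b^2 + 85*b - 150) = (b + 7)/(b - 5)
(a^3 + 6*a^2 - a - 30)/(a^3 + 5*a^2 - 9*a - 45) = (a - 2)/(a - 3)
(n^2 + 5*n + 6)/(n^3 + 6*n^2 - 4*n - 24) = (n + 3)/(n^2 + 4*n - 12)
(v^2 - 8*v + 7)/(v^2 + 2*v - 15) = (v^2 - 8*v + 7)/(v^2 + 2*v - 15)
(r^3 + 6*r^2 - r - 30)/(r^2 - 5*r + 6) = (r^2 + 8*r + 15)/(r - 3)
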